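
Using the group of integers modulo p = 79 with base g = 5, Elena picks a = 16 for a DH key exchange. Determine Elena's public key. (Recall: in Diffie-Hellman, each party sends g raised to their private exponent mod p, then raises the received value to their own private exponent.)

31

Public value = 5^16 mod 79.
5^1 ≡ 5 (mod 79)
5^2 = (5^1)^2 ≡ 5^2 = 25 ≡ 25 (mod 79)
5^4 = (5^2)^2 ≡ 25^2 = 625 ≡ 72 (mod 79)
5^8 = (5^4)^2 ≡ 72^2 = 5184 ≡ 49 (mod 79)
5^16 = (5^8)^2 ≡ 49^2 = 2401 ≡ 31 (mod 79)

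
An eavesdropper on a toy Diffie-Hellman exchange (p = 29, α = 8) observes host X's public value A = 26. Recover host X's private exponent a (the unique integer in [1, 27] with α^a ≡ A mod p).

25

Try successive powers of 8 modulo 29:
8^1 ≡ 8
8^2 ≡ 6
8^3 ≡ 19
8^4 ≡ 7
8^5 ≡ 27
8^6 ≡ 13
8^7 ≡ 17
8^8 ≡ 20
8^9 ≡ 15
8^10 ≡ 4
8^11 ≡ 3
8^12 ≡ 24
8^13 ≡ 18
8^14 ≡ 28
8^15 ≡ 21
8^16 ≡ 23
8^17 ≡ 10
8^18 ≡ 22
8^19 ≡ 2
8^20 ≡ 16
8^21 ≡ 12
8^22 ≡ 9
8^23 ≡ 14
8^24 ≡ 25
8^25 ≡ 26
Found: a = 25.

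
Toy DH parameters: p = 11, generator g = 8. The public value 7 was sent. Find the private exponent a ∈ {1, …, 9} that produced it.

9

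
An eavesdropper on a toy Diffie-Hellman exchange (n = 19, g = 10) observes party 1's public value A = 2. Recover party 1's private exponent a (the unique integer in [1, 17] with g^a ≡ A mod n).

17

Try successive powers of 10 modulo 19:
10^1 ≡ 10
10^2 ≡ 5
10^3 ≡ 12
10^4 ≡ 6
10^5 ≡ 3
10^6 ≡ 11
10^7 ≡ 15
10^8 ≡ 17
10^9 ≡ 18
10^10 ≡ 9
10^11 ≡ 14
10^12 ≡ 7
10^13 ≡ 13
10^14 ≡ 16
10^15 ≡ 8
10^16 ≡ 4
10^17 ≡ 2
Found: a = 17.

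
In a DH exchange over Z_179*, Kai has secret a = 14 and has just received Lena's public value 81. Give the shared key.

Shared key K = 81^14 mod 179.
81^1 ≡ 81 (mod 179)
81^2 = (81^1)^2 ≡ 81^2 = 6561 ≡ 117 (mod 179)
81^4 = (81^2)^2 ≡ 117^2 = 13689 ≡ 85 (mod 179)
81^8 = (81^4)^2 ≡ 85^2 = 7225 ≡ 65 (mod 179)
81^14 = 81^8 · 81^4 · 81^2 ≡ 65 · 85 · 117 ≡ 56 (mod 179).

56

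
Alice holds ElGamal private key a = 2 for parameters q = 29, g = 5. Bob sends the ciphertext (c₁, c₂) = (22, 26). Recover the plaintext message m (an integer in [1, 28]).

10

Shared mask s = c₁^a mod q = 22^2 mod 29.
22^1 ≡ 22 (mod 29)
22^2 = (22^1)^2 ≡ 22^2 = 484 ≡ 20 (mod 29)
So s = 20; s⁻¹ ≡ 16 (mod 29).
m = c₂ · s⁻¹ mod 29 = 26 · 16 mod 29 = 10.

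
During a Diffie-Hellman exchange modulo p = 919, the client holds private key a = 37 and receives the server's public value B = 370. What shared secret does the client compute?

537

Shared key K = 370^37 mod 919.
370^1 ≡ 370 (mod 919)
370^2 = (370^1)^2 ≡ 370^2 = 136900 ≡ 888 (mod 919)
370^4 = (370^2)^2 ≡ 888^2 = 788544 ≡ 42 (mod 919)
370^8 = (370^4)^2 ≡ 42^2 = 1764 ≡ 845 (mod 919)
370^16 = (370^8)^2 ≡ 845^2 = 714025 ≡ 881 (mod 919)
370^32 = (370^16)^2 ≡ 881^2 = 776161 ≡ 525 (mod 919)
370^37 = 370^32 · 370^4 · 370^1 ≡ 525 · 42 · 370 ≡ 537 (mod 919).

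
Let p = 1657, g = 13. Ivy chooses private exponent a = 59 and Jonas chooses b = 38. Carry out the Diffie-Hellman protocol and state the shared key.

Jonas sends B = g^b mod p = 13^38 mod 1657.
13^1 ≡ 13 (mod 1657)
13^2 = (13^1)^2 ≡ 13^2 = 169 ≡ 169 (mod 1657)
13^4 = (13^2)^2 ≡ 169^2 = 28561 ≡ 392 (mod 1657)
13^8 = (13^4)^2 ≡ 392^2 = 153664 ≡ 1220 (mod 1657)
13^16 = (13^8)^2 ≡ 1220^2 = 1488400 ≡ 414 (mod 1657)
13^32 = (13^16)^2 ≡ 414^2 = 171396 ≡ 725 (mod 1657)
13^38 = 13^32 · 13^4 · 13^2 ≡ 725 · 392 · 169 ≡ 1655 (mod 1657).
So B = 1655. Ivy then computes K = B^a mod p = 1655^59 mod 1657.
1655^1 ≡ 1655 (mod 1657)
1655^2 = (1655^1)^2 ≡ 1655^2 = 2739025 ≡ 4 (mod 1657)
1655^4 = (1655^2)^2 ≡ 4^2 = 16 ≡ 16 (mod 1657)
1655^8 = (1655^4)^2 ≡ 16^2 = 256 ≡ 256 (mod 1657)
1655^16 = (1655^8)^2 ≡ 256^2 = 65536 ≡ 913 (mod 1657)
1655^32 = (1655^16)^2 ≡ 913^2 = 833569 ≡ 98 (mod 1657)
1655^59 = 1655^32 · 1655^16 · 1655^8 · 1655^2 · 1655^1 ≡ 98 · 913 · 256 · 4 · 1655 ≡ 1564 (mod 1657).

1564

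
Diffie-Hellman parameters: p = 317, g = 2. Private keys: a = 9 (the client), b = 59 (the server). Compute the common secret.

55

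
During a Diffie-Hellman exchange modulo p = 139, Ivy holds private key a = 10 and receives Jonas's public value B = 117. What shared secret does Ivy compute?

37

Shared key K = 117^10 mod 139.
117^1 ≡ 117 (mod 139)
117^2 = (117^1)^2 ≡ 117^2 = 13689 ≡ 67 (mod 139)
117^4 = (117^2)^2 ≡ 67^2 = 4489 ≡ 41 (mod 139)
117^8 = (117^4)^2 ≡ 41^2 = 1681 ≡ 13 (mod 139)
117^10 = 117^8 · 117^2 ≡ 13 · 67 ≡ 37 (mod 139).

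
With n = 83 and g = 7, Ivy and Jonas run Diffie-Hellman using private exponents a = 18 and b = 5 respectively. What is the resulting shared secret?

36

Jonas sends B = g^b mod n = 7^5 mod 83.
7^1 ≡ 7 (mod 83)
7^2 = (7^1)^2 ≡ 7^2 = 49 ≡ 49 (mod 83)
7^4 = (7^2)^2 ≡ 49^2 = 2401 ≡ 77 (mod 83)
7^5 = 7^4 · 7^1 ≡ 77 · 7 ≡ 41 (mod 83).
So B = 41. Ivy then computes K = B^a mod n = 41^18 mod 83.
41^1 ≡ 41 (mod 83)
41^2 = (41^1)^2 ≡ 41^2 = 1681 ≡ 21 (mod 83)
41^4 = (41^2)^2 ≡ 21^2 = 441 ≡ 26 (mod 83)
41^8 = (41^4)^2 ≡ 26^2 = 676 ≡ 12 (mod 83)
41^16 = (41^8)^2 ≡ 12^2 = 144 ≡ 61 (mod 83)
41^18 = 41^16 · 41^2 ≡ 61 · 21 ≡ 36 (mod 83).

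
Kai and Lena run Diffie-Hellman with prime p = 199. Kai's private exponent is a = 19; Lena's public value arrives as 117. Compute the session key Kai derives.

5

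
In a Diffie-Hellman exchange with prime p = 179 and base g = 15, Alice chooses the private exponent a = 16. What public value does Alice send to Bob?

173

Public value = 15^16 (mod 179).
15^1 ≡ 15 (mod 179)
15^2 = (15^1)^2 ≡ 15^2 = 225 ≡ 46 (mod 179)
15^4 = (15^2)^2 ≡ 46^2 = 2116 ≡ 147 (mod 179)
15^8 = (15^4)^2 ≡ 147^2 = 21609 ≡ 129 (mod 179)
15^16 = (15^8)^2 ≡ 129^2 = 16641 ≡ 173 (mod 179)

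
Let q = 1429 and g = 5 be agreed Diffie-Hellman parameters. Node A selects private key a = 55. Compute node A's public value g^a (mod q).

Public value = 5^55 (mod 1429).
5^1 ≡ 5 (mod 1429)
5^2 = (5^1)^2 ≡ 5^2 = 25 ≡ 25 (mod 1429)
5^4 = (5^2)^2 ≡ 25^2 = 625 ≡ 625 (mod 1429)
5^8 = (5^4)^2 ≡ 625^2 = 390625 ≡ 508 (mod 1429)
5^16 = (5^8)^2 ≡ 508^2 = 258064 ≡ 844 (mod 1429)
5^32 = (5^16)^2 ≡ 844^2 = 712336 ≡ 694 (mod 1429)
5^55 = 5^32 · 5^16 · 5^4 · 5^2 · 5^1 ≡ 694 · 844 · 625 · 25 · 5 ≡ 930 (mod 1429).

930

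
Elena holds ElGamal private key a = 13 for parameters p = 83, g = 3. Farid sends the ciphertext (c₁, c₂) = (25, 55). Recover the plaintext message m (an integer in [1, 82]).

32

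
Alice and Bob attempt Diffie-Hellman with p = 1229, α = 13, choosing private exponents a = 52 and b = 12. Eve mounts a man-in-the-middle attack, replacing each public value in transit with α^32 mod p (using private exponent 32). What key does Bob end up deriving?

Bob receives Eve's public value M = 13^32 mod 1229 instead of the honest one.
13^1 ≡ 13 (mod 1229)
13^2 = (13^1)^2 ≡ 13^2 = 169 ≡ 169 (mod 1229)
13^4 = (13^2)^2 ≡ 169^2 = 28561 ≡ 294 (mod 1229)
13^8 = (13^4)^2 ≡ 294^2 = 86436 ≡ 406 (mod 1229)
13^16 = (13^8)^2 ≡ 406^2 = 164836 ≡ 150 (mod 1229)
13^32 = (13^16)^2 ≡ 150^2 = 22500 ≡ 378 (mod 1229)
So M = 378. Bob computes K = M^12 mod 1229.
378^1 ≡ 378 (mod 1229)
378^2 = (378^1)^2 ≡ 378^2 = 142884 ≡ 320 (mod 1229)
378^4 = (378^2)^2 ≡ 320^2 = 102400 ≡ 393 (mod 1229)
378^8 = (378^4)^2 ≡ 393^2 = 154449 ≡ 824 (mod 1229)
378^12 = 378^8 · 378^4 ≡ 824 · 393 ≡ 605 (mod 1229).

605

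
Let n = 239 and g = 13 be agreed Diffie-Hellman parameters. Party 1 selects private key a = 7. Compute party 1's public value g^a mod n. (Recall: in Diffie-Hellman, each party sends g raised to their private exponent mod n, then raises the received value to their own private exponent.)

Public value = 13^7 mod 239.
13^1 ≡ 13 (mod 239)
13^2 = (13^1)^2 ≡ 13^2 = 169 ≡ 169 (mod 239)
13^4 = (13^2)^2 ≡ 169^2 = 28561 ≡ 120 (mod 239)
13^7 = 13^4 · 13^2 · 13^1 ≡ 120 · 169 · 13 ≡ 23 (mod 239).

23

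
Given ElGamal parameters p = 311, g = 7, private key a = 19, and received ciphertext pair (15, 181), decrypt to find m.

Shared mask s = c₁^a mod p = 15^19 mod 311.
15^1 ≡ 15 (mod 311)
15^2 = (15^1)^2 ≡ 15^2 = 225 ≡ 225 (mod 311)
15^4 = (15^2)^2 ≡ 225^2 = 50625 ≡ 243 (mod 311)
15^8 = (15^4)^2 ≡ 243^2 = 59049 ≡ 270 (mod 311)
15^16 = (15^8)^2 ≡ 270^2 = 72900 ≡ 126 (mod 311)
15^19 = 15^16 · 15^2 · 15^1 ≡ 126 · 225 · 15 ≡ 113 (mod 311).
So s = 113; s⁻¹ ≡ 300 (mod 311).
m = c₂ · s⁻¹ mod 311 = 181 · 300 mod 311 = 186.

186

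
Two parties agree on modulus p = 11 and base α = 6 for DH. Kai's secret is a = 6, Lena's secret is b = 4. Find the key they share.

Lena sends B = α^b mod p = 6^4 mod 11.
6^1 ≡ 6 (mod 11)
6^2 = (6^1)^2 ≡ 6^2 = 36 ≡ 3 (mod 11)
6^4 = (6^2)^2 ≡ 3^2 = 9 ≡ 9 (mod 11)
So B = 9. Kai then computes K = B^a mod p = 9^6 mod 11.
9^1 ≡ 9 (mod 11)
9^2 = (9^1)^2 ≡ 9^2 = 81 ≡ 4 (mod 11)
9^4 = (9^2)^2 ≡ 4^2 = 16 ≡ 5 (mod 11)
9^6 = 9^4 · 9^2 ≡ 5 · 4 ≡ 9 (mod 11).

9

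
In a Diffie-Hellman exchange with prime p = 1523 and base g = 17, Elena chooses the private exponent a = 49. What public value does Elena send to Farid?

902

Public value = 17^{49} \pmod{1523}.
17^1 ≡ 17 (mod 1523)
17^2 = (17^1)^2 ≡ 17^2 = 289 ≡ 289 (mod 1523)
17^4 = (17^2)^2 ≡ 289^2 = 83521 ≡ 1279 (mod 1523)
17^8 = (17^4)^2 ≡ 1279^2 = 1635841 ≡ 139 (mod 1523)
17^16 = (17^8)^2 ≡ 139^2 = 19321 ≡ 1045 (mod 1523)
17^32 = (17^16)^2 ≡ 1045^2 = 1092025 ≡ 34 (mod 1523)
17^49 = 17^32 · 17^16 · 17^1 ≡ 34 · 1045 · 17 ≡ 902 (mod 1523).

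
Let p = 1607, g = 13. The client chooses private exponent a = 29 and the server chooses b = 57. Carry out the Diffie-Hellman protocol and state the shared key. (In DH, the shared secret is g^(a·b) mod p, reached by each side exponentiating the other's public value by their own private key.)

The client sends A = g^a mod p = 13^29 mod 1607.
13^1 ≡ 13 (mod 1607)
13^2 = (13^1)^2 ≡ 13^2 = 169 ≡ 169 (mod 1607)
13^4 = (13^2)^2 ≡ 169^2 = 28561 ≡ 1242 (mod 1607)
13^8 = (13^4)^2 ≡ 1242^2 = 1542564 ≡ 1451 (mod 1607)
13^16 = (13^8)^2 ≡ 1451^2 = 2105401 ≡ 231 (mod 1607)
13^29 = 13^16 · 13^8 · 13^4 · 13^1 ≡ 231 · 1451 · 1242 · 13 ≡ 1199 (mod 1607).
So A = 1199. The server then computes K = A^b mod p = 1199^57 mod 1607.
1199^1 ≡ 1199 (mod 1607)
1199^2 = (1199^1)^2 ≡ 1199^2 = 1437601 ≡ 943 (mod 1607)
1199^4 = (1199^2)^2 ≡ 943^2 = 889249 ≡ 578 (mod 1607)
1199^8 = (1199^4)^2 ≡ 578^2 = 334084 ≡ 1435 (mod 1607)
1199^16 = (1199^8)^2 ≡ 1435^2 = 2059225 ≡ 658 (mod 1607)
1199^32 = (1199^16)^2 ≡ 658^2 = 432964 ≡ 681 (mod 1607)
1199^57 = 1199^32 · 1199^16 · 1199^8 · 1199^1 ≡ 681 · 658 · 1435 · 1199 ≡ 672 (mod 1607).

672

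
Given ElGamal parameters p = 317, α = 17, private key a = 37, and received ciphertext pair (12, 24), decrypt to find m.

Shared mask s = c₁^a mod p = 12^37 mod 317.
12^1 ≡ 12 (mod 317)
12^2 = (12^1)^2 ≡ 12^2 = 144 ≡ 144 (mod 317)
12^4 = (12^2)^2 ≡ 144^2 = 20736 ≡ 131 (mod 317)
12^8 = (12^4)^2 ≡ 131^2 = 17161 ≡ 43 (mod 317)
12^16 = (12^8)^2 ≡ 43^2 = 1849 ≡ 264 (mod 317)
12^32 = (12^16)^2 ≡ 264^2 = 69696 ≡ 273 (mod 317)
12^37 = 12^32 · 12^4 · 12^1 ≡ 273 · 131 · 12 ≡ 255 (mod 317).
So s = 255; s⁻¹ ≡ 46 (mod 317).
m = c₂ · s⁻¹ mod 317 = 24 · 46 mod 317 = 153.

153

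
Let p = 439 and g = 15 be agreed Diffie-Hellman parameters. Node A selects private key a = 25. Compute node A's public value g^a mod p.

Public value = 15^25 mod 439.
15^1 ≡ 15 (mod 439)
15^2 = (15^1)^2 ≡ 15^2 = 225 ≡ 225 (mod 439)
15^4 = (15^2)^2 ≡ 225^2 = 50625 ≡ 140 (mod 439)
15^8 = (15^4)^2 ≡ 140^2 = 19600 ≡ 284 (mod 439)
15^16 = (15^8)^2 ≡ 284^2 = 80656 ≡ 319 (mod 439)
15^25 = 15^16 · 15^8 · 15^1 ≡ 319 · 284 · 15 ≡ 235 (mod 439).

235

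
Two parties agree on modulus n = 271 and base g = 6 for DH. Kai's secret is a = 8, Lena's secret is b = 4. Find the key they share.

74

Kai sends A = g^a mod n = 6^8 mod 271.
6^1 ≡ 6 (mod 271)
6^2 = (6^1)^2 ≡ 6^2 = 36 ≡ 36 (mod 271)
6^4 = (6^2)^2 ≡ 36^2 = 1296 ≡ 212 (mod 271)
6^8 = (6^4)^2 ≡ 212^2 = 44944 ≡ 229 (mod 271)
So A = 229. Lena then computes K = A^b mod n = 229^4 mod 271.
229^1 ≡ 229 (mod 271)
229^2 = (229^1)^2 ≡ 229^2 = 52441 ≡ 138 (mod 271)
229^4 = (229^2)^2 ≡ 138^2 = 19044 ≡ 74 (mod 271)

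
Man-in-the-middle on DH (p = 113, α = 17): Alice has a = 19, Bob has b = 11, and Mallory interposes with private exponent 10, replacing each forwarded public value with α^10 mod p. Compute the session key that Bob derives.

61

Bob receives Mallory's public value M = 17^10 mod 113 instead of the honest one.
17^1 ≡ 17 (mod 113)
17^2 = (17^1)^2 ≡ 17^2 = 289 ≡ 63 (mod 113)
17^4 = (17^2)^2 ≡ 63^2 = 3969 ≡ 14 (mod 113)
17^8 = (17^4)^2 ≡ 14^2 = 196 ≡ 83 (mod 113)
17^10 = 17^8 · 17^2 ≡ 83 · 63 ≡ 31 (mod 113).
So M = 31. Bob computes K = M^11 mod 113.
31^1 ≡ 31 (mod 113)
31^2 = (31^1)^2 ≡ 31^2 = 961 ≡ 57 (mod 113)
31^4 = (31^2)^2 ≡ 57^2 = 3249 ≡ 85 (mod 113)
31^8 = (31^4)^2 ≡ 85^2 = 7225 ≡ 106 (mod 113)
31^11 = 31^8 · 31^2 · 31^1 ≡ 106 · 57 · 31 ≡ 61 (mod 113).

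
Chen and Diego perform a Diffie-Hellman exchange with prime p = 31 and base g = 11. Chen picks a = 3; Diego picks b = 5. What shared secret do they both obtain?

Chen sends A = g^a mod p = 11^3 mod 31.
11^1 ≡ 11 (mod 31)
11^2 = (11^1)^2 ≡ 11^2 = 121 ≡ 28 (mod 31)
11^3 = 11^2 · 11^1 ≡ 28 · 11 ≡ 29 (mod 31).
So A = 29. Diego then computes K = A^b mod p = 29^5 mod 31.
29^1 ≡ 29 (mod 31)
29^2 = (29^1)^2 ≡ 29^2 = 841 ≡ 4 (mod 31)
29^4 = (29^2)^2 ≡ 4^2 = 16 ≡ 16 (mod 31)
29^5 = 29^4 · 29^1 ≡ 16 · 29 ≡ 30 (mod 31).

30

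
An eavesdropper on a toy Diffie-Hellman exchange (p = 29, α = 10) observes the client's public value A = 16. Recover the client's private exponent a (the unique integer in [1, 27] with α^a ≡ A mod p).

16

Try successive powers of 10 modulo 29:
10^1 ≡ 10
10^2 ≡ 13
10^3 ≡ 14
10^4 ≡ 24
10^5 ≡ 8
10^6 ≡ 22
10^7 ≡ 17
10^8 ≡ 25
10^9 ≡ 18
10^10 ≡ 6
10^11 ≡ 2
10^12 ≡ 20
10^13 ≡ 26
10^14 ≡ 28
10^15 ≡ 19
10^16 ≡ 16
Found: a = 16.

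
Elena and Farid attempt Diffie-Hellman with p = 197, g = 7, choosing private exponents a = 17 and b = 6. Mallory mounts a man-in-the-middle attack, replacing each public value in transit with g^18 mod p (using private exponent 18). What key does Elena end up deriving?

24

Elena receives Mallory's public value M = 7^18 mod 197 instead of the honest one.
7^1 ≡ 7 (mod 197)
7^2 = (7^1)^2 ≡ 7^2 = 49 ≡ 49 (mod 197)
7^4 = (7^2)^2 ≡ 49^2 = 2401 ≡ 37 (mod 197)
7^8 = (7^4)^2 ≡ 37^2 = 1369 ≡ 187 (mod 197)
7^16 = (7^8)^2 ≡ 187^2 = 34969 ≡ 100 (mod 197)
7^18 = 7^16 · 7^2 ≡ 100 · 49 ≡ 172 (mod 197).
So M = 172. Elena computes K = M^17 mod 197.
172^1 ≡ 172 (mod 197)
172^2 = (172^1)^2 ≡ 172^2 = 29584 ≡ 34 (mod 197)
172^4 = (172^2)^2 ≡ 34^2 = 1156 ≡ 171 (mod 197)
172^8 = (172^4)^2 ≡ 171^2 = 29241 ≡ 85 (mod 197)
172^16 = (172^8)^2 ≡ 85^2 = 7225 ≡ 133 (mod 197)
172^17 = 172^16 · 172^1 ≡ 133 · 172 ≡ 24 (mod 197).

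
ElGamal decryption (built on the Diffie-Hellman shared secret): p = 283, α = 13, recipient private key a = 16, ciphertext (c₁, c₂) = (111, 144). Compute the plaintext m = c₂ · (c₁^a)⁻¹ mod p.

214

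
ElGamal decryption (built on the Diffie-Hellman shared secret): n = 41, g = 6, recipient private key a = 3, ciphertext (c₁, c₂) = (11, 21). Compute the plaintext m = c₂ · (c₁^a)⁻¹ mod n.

27

Shared mask s = c₁^a mod n = 11^3 mod 41.
11^1 ≡ 11 (mod 41)
11^2 = (11^1)^2 ≡ 11^2 = 121 ≡ 39 (mod 41)
11^3 = 11^2 · 11^1 ≡ 39 · 11 ≡ 19 (mod 41).
So s = 19; s⁻¹ ≡ 13 (mod 41).
m = c₂ · s⁻¹ mod 41 = 21 · 13 mod 41 = 27.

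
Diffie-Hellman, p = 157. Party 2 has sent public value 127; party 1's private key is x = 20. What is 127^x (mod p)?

Shared key K = 127^20 mod 157.
127^1 ≡ 127 (mod 157)
127^2 = (127^1)^2 ≡ 127^2 = 16129 ≡ 115 (mod 157)
127^4 = (127^2)^2 ≡ 115^2 = 13225 ≡ 37 (mod 157)
127^8 = (127^4)^2 ≡ 37^2 = 1369 ≡ 113 (mod 157)
127^16 = (127^8)^2 ≡ 113^2 = 12769 ≡ 52 (mod 157)
127^20 = 127^16 · 127^4 ≡ 52 · 37 ≡ 40 (mod 157).

40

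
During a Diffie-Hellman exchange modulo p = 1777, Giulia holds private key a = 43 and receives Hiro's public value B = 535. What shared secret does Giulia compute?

1156

Shared key K = 535^43 mod 1777.
535^1 ≡ 535 (mod 1777)
535^2 = (535^1)^2 ≡ 535^2 = 286225 ≡ 128 (mod 1777)
535^4 = (535^2)^2 ≡ 128^2 = 16384 ≡ 391 (mod 1777)
535^8 = (535^4)^2 ≡ 391^2 = 152881 ≡ 59 (mod 1777)
535^16 = (535^8)^2 ≡ 59^2 = 3481 ≡ 1704 (mod 1777)
535^32 = (535^16)^2 ≡ 1704^2 = 2903616 ≡ 1775 (mod 1777)
535^43 = 535^32 · 535^8 · 535^2 · 535^1 ≡ 1775 · 59 · 128 · 535 ≡ 1156 (mod 1777).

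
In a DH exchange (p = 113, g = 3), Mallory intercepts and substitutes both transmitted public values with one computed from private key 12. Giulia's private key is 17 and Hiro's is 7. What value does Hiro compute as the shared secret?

15

Hiro receives Mallory's public value M = 3^12 mod 113 instead of the honest one.
3^1 ≡ 3 (mod 113)
3^2 = (3^1)^2 ≡ 3^2 = 9 ≡ 9 (mod 113)
3^4 = (3^2)^2 ≡ 9^2 = 81 ≡ 81 (mod 113)
3^8 = (3^4)^2 ≡ 81^2 = 6561 ≡ 7 (mod 113)
3^12 = 3^8 · 3^4 ≡ 7 · 81 ≡ 2 (mod 113).
So M = 2. Hiro computes K = M^7 mod 113.
2^1 ≡ 2 (mod 113)
2^2 = (2^1)^2 ≡ 2^2 = 4 ≡ 4 (mod 113)
2^4 = (2^2)^2 ≡ 4^2 = 16 ≡ 16 (mod 113)
2^7 = 2^4 · 2^2 · 2^1 ≡ 16 · 4 · 2 ≡ 15 (mod 113).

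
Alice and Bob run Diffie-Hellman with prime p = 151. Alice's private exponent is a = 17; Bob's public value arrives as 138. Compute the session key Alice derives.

Shared key K = 138^17 mod 151.
138^1 ≡ 138 (mod 151)
138^2 = (138^1)^2 ≡ 138^2 = 19044 ≡ 18 (mod 151)
138^4 = (138^2)^2 ≡ 18^2 = 324 ≡ 22 (mod 151)
138^8 = (138^4)^2 ≡ 22^2 = 484 ≡ 31 (mod 151)
138^16 = (138^8)^2 ≡ 31^2 = 961 ≡ 55 (mod 151)
138^17 = 138^16 · 138^1 ≡ 55 · 138 ≡ 40 (mod 151).

40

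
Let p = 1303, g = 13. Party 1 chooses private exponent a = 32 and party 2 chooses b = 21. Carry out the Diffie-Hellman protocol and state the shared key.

Party 2 sends B = g^b mod p = 13^21 mod 1303.
13^1 ≡ 13 (mod 1303)
13^2 = (13^1)^2 ≡ 13^2 = 169 ≡ 169 (mod 1303)
13^4 = (13^2)^2 ≡ 169^2 = 28561 ≡ 1198 (mod 1303)
13^8 = (13^4)^2 ≡ 1198^2 = 1435204 ≡ 601 (mod 1303)
13^16 = (13^8)^2 ≡ 601^2 = 361201 ≡ 270 (mod 1303)
13^21 = 13^16 · 13^4 · 13^1 ≡ 270 · 1198 · 13 ≡ 199 (mod 1303).
So B = 199. Party 1 then computes K = B^a mod p = 199^32 mod 1303.
199^1 ≡ 199 (mod 1303)
199^2 = (199^1)^2 ≡ 199^2 = 39601 ≡ 511 (mod 1303)
199^4 = (199^2)^2 ≡ 511^2 = 261121 ≡ 521 (mod 1303)
199^8 = (199^4)^2 ≡ 521^2 = 271441 ≡ 417 (mod 1303)
199^16 = (199^8)^2 ≡ 417^2 = 173889 ≡ 590 (mod 1303)
199^32 = (199^16)^2 ≡ 590^2 = 348100 ≡ 199 (mod 1303)

199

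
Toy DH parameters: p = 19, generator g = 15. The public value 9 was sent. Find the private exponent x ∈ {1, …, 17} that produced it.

Try successive powers of 15 modulo 19:
15^1 ≡ 15
15^2 ≡ 16
15^3 ≡ 12
15^4 ≡ 9
Found: x = 4.

4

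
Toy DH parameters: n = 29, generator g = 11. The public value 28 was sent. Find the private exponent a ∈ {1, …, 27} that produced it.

Try successive powers of 11 modulo 29:
11^1 ≡ 11
11^2 ≡ 5
11^3 ≡ 26
11^4 ≡ 25
11^5 ≡ 14
11^6 ≡ 9
11^7 ≡ 12
11^8 ≡ 16
11^9 ≡ 2
11^10 ≡ 22
11^11 ≡ 10
11^12 ≡ 23
11^13 ≡ 21
11^14 ≡ 28
Found: a = 14.

14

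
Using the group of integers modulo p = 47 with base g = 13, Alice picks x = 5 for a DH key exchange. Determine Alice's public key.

40

Public value = 13^5 mod 47.
13^1 ≡ 13 (mod 47)
13^2 = (13^1)^2 ≡ 13^2 = 169 ≡ 28 (mod 47)
13^4 = (13^2)^2 ≡ 28^2 = 784 ≡ 32 (mod 47)
13^5 = 13^4 · 13^1 ≡ 32 · 13 ≡ 40 (mod 47).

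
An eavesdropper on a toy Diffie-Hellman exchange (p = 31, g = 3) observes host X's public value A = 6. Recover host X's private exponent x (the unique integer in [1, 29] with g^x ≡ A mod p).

25

Try successive powers of 3 modulo 31:
3^1 ≡ 3
3^2 ≡ 9
3^3 ≡ 27
3^4 ≡ 19
3^5 ≡ 26
3^6 ≡ 16
3^7 ≡ 17
3^8 ≡ 20
3^9 ≡ 29
3^10 ≡ 25
3^11 ≡ 13
3^12 ≡ 8
3^13 ≡ 24
3^14 ≡ 10
3^15 ≡ 30
3^16 ≡ 28
3^17 ≡ 22
3^18 ≡ 4
3^19 ≡ 12
3^20 ≡ 5
3^21 ≡ 15
3^22 ≡ 14
3^23 ≡ 11
3^24 ≡ 2
3^25 ≡ 6
Found: x = 25.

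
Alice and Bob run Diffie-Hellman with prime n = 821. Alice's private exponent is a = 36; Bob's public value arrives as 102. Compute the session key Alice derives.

587

Shared key K = 102^36 mod 821.
102^1 ≡ 102 (mod 821)
102^2 = (102^1)^2 ≡ 102^2 = 10404 ≡ 552 (mod 821)
102^4 = (102^2)^2 ≡ 552^2 = 304704 ≡ 113 (mod 821)
102^8 = (102^4)^2 ≡ 113^2 = 12769 ≡ 454 (mod 821)
102^16 = (102^8)^2 ≡ 454^2 = 206116 ≡ 45 (mod 821)
102^32 = (102^16)^2 ≡ 45^2 = 2025 ≡ 383 (mod 821)
102^36 = 102^32 · 102^4 ≡ 383 · 113 ≡ 587 (mod 821).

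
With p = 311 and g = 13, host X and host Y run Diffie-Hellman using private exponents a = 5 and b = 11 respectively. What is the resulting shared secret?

168

Host Y sends B = g^b mod p = 13^11 mod 311.
13^1 ≡ 13 (mod 311)
13^2 = (13^1)^2 ≡ 13^2 = 169 ≡ 169 (mod 311)
13^4 = (13^2)^2 ≡ 169^2 = 28561 ≡ 260 (mod 311)
13^8 = (13^4)^2 ≡ 260^2 = 67600 ≡ 113 (mod 311)
13^11 = 13^8 · 13^2 · 13^1 ≡ 113 · 169 · 13 ≡ 83 (mod 311).
So B = 83. Host X then computes K = B^a mod p = 83^5 mod 311.
83^1 ≡ 83 (mod 311)
83^2 = (83^1)^2 ≡ 83^2 = 6889 ≡ 47 (mod 311)
83^4 = (83^2)^2 ≡ 47^2 = 2209 ≡ 32 (mod 311)
83^5 = 83^4 · 83^1 ≡ 32 · 83 ≡ 168 (mod 311).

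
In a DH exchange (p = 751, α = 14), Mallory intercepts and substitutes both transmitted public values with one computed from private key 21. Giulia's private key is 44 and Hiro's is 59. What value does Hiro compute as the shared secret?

Hiro receives Mallory's public value M = 14^21 mod 751 instead of the honest one.
14^1 ≡ 14 (mod 751)
14^2 = (14^1)^2 ≡ 14^2 = 196 ≡ 196 (mod 751)
14^4 = (14^2)^2 ≡ 196^2 = 38416 ≡ 115 (mod 751)
14^8 = (14^4)^2 ≡ 115^2 = 13225 ≡ 458 (mod 751)
14^16 = (14^8)^2 ≡ 458^2 = 209764 ≡ 235 (mod 751)
14^21 = 14^16 · 14^4 · 14^1 ≡ 235 · 115 · 14 ≡ 597 (mod 751).
So M = 597. Hiro computes K = M^59 mod 751.
597^1 ≡ 597 (mod 751)
597^2 = (597^1)^2 ≡ 597^2 = 356409 ≡ 435 (mod 751)
597^4 = (597^2)^2 ≡ 435^2 = 189225 ≡ 724 (mod 751)
597^8 = (597^4)^2 ≡ 724^2 = 524176 ≡ 729 (mod 751)
597^16 = (597^8)^2 ≡ 729^2 = 531441 ≡ 484 (mod 751)
597^32 = (597^16)^2 ≡ 484^2 = 234256 ≡ 695 (mod 751)
597^59 = 597^32 · 597^16 · 597^8 · 597^2 · 597^1 ≡ 695 · 484 · 729 · 435 · 597 ≡ 155 (mod 751).

155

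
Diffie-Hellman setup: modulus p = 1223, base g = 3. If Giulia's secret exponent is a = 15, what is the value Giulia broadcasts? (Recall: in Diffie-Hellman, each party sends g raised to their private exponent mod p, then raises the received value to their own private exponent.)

Public value = 3^15 mod 1223.
3^1 ≡ 3 (mod 1223)
3^2 = (3^1)^2 ≡ 3^2 = 9 ≡ 9 (mod 1223)
3^4 = (3^2)^2 ≡ 9^2 = 81 ≡ 81 (mod 1223)
3^8 = (3^4)^2 ≡ 81^2 = 6561 ≡ 446 (mod 1223)
3^15 = 3^8 · 3^4 · 3^2 · 3^1 ≡ 446 · 81 · 9 · 3 ≡ 671 (mod 1223).

671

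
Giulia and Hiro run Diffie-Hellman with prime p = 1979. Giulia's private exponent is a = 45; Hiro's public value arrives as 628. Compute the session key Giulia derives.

1642

Shared key K = 628^45 mod 1979.
628^1 ≡ 628 (mod 1979)
628^2 = (628^1)^2 ≡ 628^2 = 394384 ≡ 563 (mod 1979)
628^4 = (628^2)^2 ≡ 563^2 = 316969 ≡ 329 (mod 1979)
628^8 = (628^4)^2 ≡ 329^2 = 108241 ≡ 1375 (mod 1979)
628^16 = (628^8)^2 ≡ 1375^2 = 1890625 ≡ 680 (mod 1979)
628^32 = (628^16)^2 ≡ 680^2 = 462400 ≡ 1293 (mod 1979)
628^45 = 628^32 · 628^8 · 628^4 · 628^1 ≡ 1293 · 1375 · 329 · 628 ≡ 1642 (mod 1979).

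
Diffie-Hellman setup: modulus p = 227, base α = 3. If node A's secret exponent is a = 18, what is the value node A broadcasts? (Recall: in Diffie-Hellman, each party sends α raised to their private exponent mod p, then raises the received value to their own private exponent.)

43

Public value = 3^18 mod 227.
3^1 ≡ 3 (mod 227)
3^2 = (3^1)^2 ≡ 3^2 = 9 ≡ 9 (mod 227)
3^4 = (3^2)^2 ≡ 9^2 = 81 ≡ 81 (mod 227)
3^8 = (3^4)^2 ≡ 81^2 = 6561 ≡ 205 (mod 227)
3^16 = (3^8)^2 ≡ 205^2 = 42025 ≡ 30 (mod 227)
3^18 = 3^16 · 3^2 ≡ 30 · 9 ≡ 43 (mod 227).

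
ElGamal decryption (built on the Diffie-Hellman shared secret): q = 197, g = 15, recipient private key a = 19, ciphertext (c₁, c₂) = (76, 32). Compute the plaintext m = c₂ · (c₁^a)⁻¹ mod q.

Shared mask s = c₁^a mod q = 76^19 mod 197.
76^1 ≡ 76 (mod 197)
76^2 = (76^1)^2 ≡ 76^2 = 5776 ≡ 63 (mod 197)
76^4 = (76^2)^2 ≡ 63^2 = 3969 ≡ 29 (mod 197)
76^8 = (76^4)^2 ≡ 29^2 = 841 ≡ 53 (mod 197)
76^16 = (76^8)^2 ≡ 53^2 = 2809 ≡ 51 (mod 197)
76^19 = 76^16 · 76^2 · 76^1 ≡ 51 · 63 · 76 ≡ 105 (mod 197).
So s = 105; s⁻¹ ≡ 182 (mod 197).
m = c₂ · s⁻¹ mod 197 = 32 · 182 mod 197 = 111.

111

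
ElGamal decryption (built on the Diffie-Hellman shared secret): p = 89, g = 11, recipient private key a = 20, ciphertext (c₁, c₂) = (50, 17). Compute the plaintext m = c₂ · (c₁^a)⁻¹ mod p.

Shared mask s = c₁^a mod p = 50^20 mod 89.
50^1 ≡ 50 (mod 89)
50^2 = (50^1)^2 ≡ 50^2 = 2500 ≡ 8 (mod 89)
50^4 = (50^2)^2 ≡ 8^2 = 64 ≡ 64 (mod 89)
50^8 = (50^4)^2 ≡ 64^2 = 4096 ≡ 2 (mod 89)
50^16 = (50^8)^2 ≡ 2^2 = 4 ≡ 4 (mod 89)
50^20 = 50^16 · 50^4 ≡ 4 · 64 ≡ 78 (mod 89).
So s = 78; s⁻¹ ≡ 8 (mod 89).
m = c₂ · s⁻¹ mod 89 = 17 · 8 mod 89 = 47.

47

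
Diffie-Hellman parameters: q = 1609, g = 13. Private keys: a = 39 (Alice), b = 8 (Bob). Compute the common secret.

Bob sends B = g^b mod q = 13^8 mod 1609.
13^1 ≡ 13 (mod 1609)
13^2 = (13^1)^2 ≡ 13^2 = 169 ≡ 169 (mod 1609)
13^4 = (13^2)^2 ≡ 169^2 = 28561 ≡ 1208 (mod 1609)
13^8 = (13^4)^2 ≡ 1208^2 = 1459264 ≡ 1510 (mod 1609)
So B = 1510. Alice then computes K = B^a mod q = 1510^39 mod 1609.
1510^1 ≡ 1510 (mod 1609)
1510^2 = (1510^1)^2 ≡ 1510^2 = 2280100 ≡ 147 (mod 1609)
1510^4 = (1510^2)^2 ≡ 147^2 = 21609 ≡ 692 (mod 1609)
1510^8 = (1510^4)^2 ≡ 692^2 = 478864 ≡ 991 (mod 1609)
1510^16 = (1510^8)^2 ≡ 991^2 = 982081 ≡ 591 (mod 1609)
1510^32 = (1510^16)^2 ≡ 591^2 = 349281 ≡ 128 (mod 1609)
1510^39 = 1510^32 · 1510^4 · 1510^2 · 1510^1 ≡ 128 · 692 · 147 · 1510 ≡ 604 (mod 1609).

604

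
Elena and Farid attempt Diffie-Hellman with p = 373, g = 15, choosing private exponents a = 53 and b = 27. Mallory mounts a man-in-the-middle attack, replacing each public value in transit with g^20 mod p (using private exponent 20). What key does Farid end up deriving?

109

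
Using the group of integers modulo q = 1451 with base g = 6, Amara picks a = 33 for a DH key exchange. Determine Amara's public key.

Public value = 6^33 mod 1451.
6^1 ≡ 6 (mod 1451)
6^2 = (6^1)^2 ≡ 6^2 = 36 ≡ 36 (mod 1451)
6^4 = (6^2)^2 ≡ 36^2 = 1296 ≡ 1296 (mod 1451)
6^8 = (6^4)^2 ≡ 1296^2 = 1679616 ≡ 809 (mod 1451)
6^16 = (6^8)^2 ≡ 809^2 = 654481 ≡ 80 (mod 1451)
6^32 = (6^16)^2 ≡ 80^2 = 6400 ≡ 596 (mod 1451)
6^33 = 6^32 · 6^1 ≡ 596 · 6 ≡ 674 (mod 1451).

674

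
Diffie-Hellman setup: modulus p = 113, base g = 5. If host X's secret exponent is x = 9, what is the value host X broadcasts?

Public value = 5^9 mod 113.
5^1 ≡ 5 (mod 113)
5^2 = (5^1)^2 ≡ 5^2 = 25 ≡ 25 (mod 113)
5^4 = (5^2)^2 ≡ 25^2 = 625 ≡ 60 (mod 113)
5^8 = (5^4)^2 ≡ 60^2 = 3600 ≡ 97 (mod 113)
5^9 = 5^8 · 5^1 ≡ 97 · 5 ≡ 33 (mod 113).

33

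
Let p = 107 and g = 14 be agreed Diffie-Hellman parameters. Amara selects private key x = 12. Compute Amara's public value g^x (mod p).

27

Public value = 14^12 (mod 107).
14^1 ≡ 14 (mod 107)
14^2 = (14^1)^2 ≡ 14^2 = 196 ≡ 89 (mod 107)
14^4 = (14^2)^2 ≡ 89^2 = 7921 ≡ 3 (mod 107)
14^8 = (14^4)^2 ≡ 3^2 = 9 ≡ 9 (mod 107)
14^12 = 14^8 · 14^4 ≡ 9 · 3 ≡ 27 (mod 107).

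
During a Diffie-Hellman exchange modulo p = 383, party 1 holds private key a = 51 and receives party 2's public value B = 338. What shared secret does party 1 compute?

Shared key K = 338^51 mod 383.
338^1 ≡ 338 (mod 383)
338^2 = (338^1)^2 ≡ 338^2 = 114244 ≡ 110 (mod 383)
338^4 = (338^2)^2 ≡ 110^2 = 12100 ≡ 227 (mod 383)
338^8 = (338^4)^2 ≡ 227^2 = 51529 ≡ 207 (mod 383)
338^16 = (338^8)^2 ≡ 207^2 = 42849 ≡ 336 (mod 383)
338^32 = (338^16)^2 ≡ 336^2 = 112896 ≡ 294 (mod 383)
338^51 = 338^32 · 338^16 · 338^2 · 338^1 ≡ 294 · 336 · 110 · 338 ≡ 279 (mod 383).

279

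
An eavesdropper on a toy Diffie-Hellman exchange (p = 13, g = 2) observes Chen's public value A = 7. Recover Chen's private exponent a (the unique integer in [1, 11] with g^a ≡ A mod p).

11

Try successive powers of 2 modulo 13:
2^1 ≡ 2
2^2 ≡ 4
2^3 ≡ 8
2^4 ≡ 3
2^5 ≡ 6
2^6 ≡ 12
2^7 ≡ 11
2^8 ≡ 9
2^9 ≡ 5
2^10 ≡ 10
2^11 ≡ 7
Found: a = 11.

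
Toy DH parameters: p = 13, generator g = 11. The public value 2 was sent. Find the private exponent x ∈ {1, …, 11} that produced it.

Try successive powers of 11 modulo 13:
11^1 ≡ 11
11^2 ≡ 4
11^3 ≡ 5
11^4 ≡ 3
11^5 ≡ 7
11^6 ≡ 12
11^7 ≡ 2
Found: x = 7.

7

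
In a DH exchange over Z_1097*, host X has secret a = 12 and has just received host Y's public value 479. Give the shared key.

Shared key K = 479^12 mod 1097.
479^1 ≡ 479 (mod 1097)
479^2 = (479^1)^2 ≡ 479^2 = 229441 ≡ 168 (mod 1097)
479^4 = (479^2)^2 ≡ 168^2 = 28224 ≡ 799 (mod 1097)
479^8 = (479^4)^2 ≡ 799^2 = 638401 ≡ 1044 (mod 1097)
479^12 = 479^8 · 479^4 ≡ 1044 · 799 ≡ 436 (mod 1097).

436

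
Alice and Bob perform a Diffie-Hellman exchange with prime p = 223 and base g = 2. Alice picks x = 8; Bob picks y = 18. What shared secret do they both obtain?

Bob sends B = g^y mod p = 2^18 mod 223.
2^1 ≡ 2 (mod 223)
2^2 = (2^1)^2 ≡ 2^2 = 4 ≡ 4 (mod 223)
2^4 = (2^2)^2 ≡ 4^2 = 16 ≡ 16 (mod 223)
2^8 = (2^4)^2 ≡ 16^2 = 256 ≡ 33 (mod 223)
2^16 = (2^8)^2 ≡ 33^2 = 1089 ≡ 197 (mod 223)
2^18 = 2^16 · 2^2 ≡ 197 · 4 ≡ 119 (mod 223).
So B = 119. Alice then computes K = B^x mod p = 119^8 mod 223.
119^1 ≡ 119 (mod 223)
119^2 = (119^1)^2 ≡ 119^2 = 14161 ≡ 112 (mod 223)
119^4 = (119^2)^2 ≡ 112^2 = 12544 ≡ 56 (mod 223)
119^8 = (119^4)^2 ≡ 56^2 = 3136 ≡ 14 (mod 223)

14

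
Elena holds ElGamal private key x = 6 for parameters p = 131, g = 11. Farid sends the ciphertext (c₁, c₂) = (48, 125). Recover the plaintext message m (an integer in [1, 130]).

3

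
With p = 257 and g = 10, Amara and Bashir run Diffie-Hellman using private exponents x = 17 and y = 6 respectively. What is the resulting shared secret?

Bashir sends B = g^y mod p = 10^6 mod 257.
10^1 ≡ 10 (mod 257)
10^2 = (10^1)^2 ≡ 10^2 = 100 ≡ 100 (mod 257)
10^4 = (10^2)^2 ≡ 100^2 = 10000 ≡ 234 (mod 257)
10^6 = 10^4 · 10^2 ≡ 234 · 100 ≡ 13 (mod 257).
So B = 13. Amara then computes K = B^x mod p = 13^17 mod 257.
13^1 ≡ 13 (mod 257)
13^2 = (13^1)^2 ≡ 13^2 = 169 ≡ 169 (mod 257)
13^4 = (13^2)^2 ≡ 169^2 = 28561 ≡ 34 (mod 257)
13^8 = (13^4)^2 ≡ 34^2 = 1156 ≡ 128 (mod 257)
13^16 = (13^8)^2 ≡ 128^2 = 16384 ≡ 193 (mod 257)
13^17 = 13^16 · 13^1 ≡ 193 · 13 ≡ 196 (mod 257).

196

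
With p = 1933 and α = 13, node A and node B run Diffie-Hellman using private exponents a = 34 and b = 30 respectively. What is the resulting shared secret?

Node A sends A = α^a mod p = 13^34 mod 1933.
13^1 ≡ 13 (mod 1933)
13^2 = (13^1)^2 ≡ 13^2 = 169 ≡ 169 (mod 1933)
13^4 = (13^2)^2 ≡ 169^2 = 28561 ≡ 1499 (mod 1933)
13^8 = (13^4)^2 ≡ 1499^2 = 2247001 ≡ 855 (mod 1933)
13^16 = (13^8)^2 ≡ 855^2 = 731025 ≡ 351 (mod 1933)
13^32 = (13^16)^2 ≡ 351^2 = 123201 ≡ 1422 (mod 1933)
13^34 = 13^32 · 13^2 ≡ 1422 · 169 ≡ 626 (mod 1933).
So A = 626. Node B then computes K = A^b mod p = 626^30 mod 1933.
626^1 ≡ 626 (mod 1933)
626^2 = (626^1)^2 ≡ 626^2 = 391876 ≡ 1410 (mod 1933)
626^4 = (626^2)^2 ≡ 1410^2 = 1988100 ≡ 976 (mod 1933)
626^8 = (626^4)^2 ≡ 976^2 = 952576 ≡ 1540 (mod 1933)
626^16 = (626^8)^2 ≡ 1540^2 = 2371600 ≡ 1742 (mod 1933)
626^30 = 626^16 · 626^8 · 626^4 · 626^2 ≡ 1742 · 1540 · 976 · 1410 ≡ 1538 (mod 1933).

1538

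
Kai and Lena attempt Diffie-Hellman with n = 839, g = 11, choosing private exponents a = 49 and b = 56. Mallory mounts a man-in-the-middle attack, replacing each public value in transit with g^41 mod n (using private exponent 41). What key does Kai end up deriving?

811

Kai receives Mallory's public value M = 11^41 mod 839 instead of the honest one.
11^1 ≡ 11 (mod 839)
11^2 = (11^1)^2 ≡ 11^2 = 121 ≡ 121 (mod 839)
11^4 = (11^2)^2 ≡ 121^2 = 14641 ≡ 378 (mod 839)
11^8 = (11^4)^2 ≡ 378^2 = 142884 ≡ 254 (mod 839)
11^16 = (11^8)^2 ≡ 254^2 = 64516 ≡ 752 (mod 839)
11^32 = (11^16)^2 ≡ 752^2 = 565504 ≡ 18 (mod 839)
11^41 = 11^32 · 11^8 · 11^1 ≡ 18 · 254 · 11 ≡ 791 (mod 839).
So M = 791. Kai computes K = M^49 mod 839.
791^1 ≡ 791 (mod 839)
791^2 = (791^1)^2 ≡ 791^2 = 625681 ≡ 626 (mod 839)
791^4 = (791^2)^2 ≡ 626^2 = 391876 ≡ 63 (mod 839)
791^8 = (791^4)^2 ≡ 63^2 = 3969 ≡ 613 (mod 839)
791^16 = (791^8)^2 ≡ 613^2 = 375769 ≡ 736 (mod 839)
791^32 = (791^16)^2 ≡ 736^2 = 541696 ≡ 541 (mod 839)
791^49 = 791^32 · 791^16 · 791^1 ≡ 541 · 736 · 791 ≡ 811 (mod 839).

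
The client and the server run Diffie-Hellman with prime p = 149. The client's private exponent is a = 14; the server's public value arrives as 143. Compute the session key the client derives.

33

Shared key K = 143^14 mod 149.
143^1 ≡ 143 (mod 149)
143^2 = (143^1)^2 ≡ 143^2 = 20449 ≡ 36 (mod 149)
143^4 = (143^2)^2 ≡ 36^2 = 1296 ≡ 104 (mod 149)
143^8 = (143^4)^2 ≡ 104^2 = 10816 ≡ 88 (mod 149)
143^14 = 143^8 · 143^4 · 143^2 ≡ 88 · 104 · 36 ≡ 33 (mod 149).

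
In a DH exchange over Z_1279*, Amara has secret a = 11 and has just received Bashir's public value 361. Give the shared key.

793

Shared key K = 361^11 mod 1279.
361^1 ≡ 361 (mod 1279)
361^2 = (361^1)^2 ≡ 361^2 = 130321 ≡ 1142 (mod 1279)
361^4 = (361^2)^2 ≡ 1142^2 = 1304164 ≡ 863 (mod 1279)
361^8 = (361^4)^2 ≡ 863^2 = 744769 ≡ 391 (mod 1279)
361^11 = 361^8 · 361^2 · 361^1 ≡ 391 · 1142 · 361 ≡ 793 (mod 1279).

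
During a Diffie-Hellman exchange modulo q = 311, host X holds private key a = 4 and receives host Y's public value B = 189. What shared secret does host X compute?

Shared key K = 189^4 mod 311.
189^1 ≡ 189 (mod 311)
189^2 = (189^1)^2 ≡ 189^2 = 35721 ≡ 267 (mod 311)
189^4 = (189^2)^2 ≡ 267^2 = 71289 ≡ 70 (mod 311)

70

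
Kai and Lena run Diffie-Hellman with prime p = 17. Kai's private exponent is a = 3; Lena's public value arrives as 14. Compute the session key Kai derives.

Shared key K = 14^3 mod 17.
14^1 ≡ 14 (mod 17)
14^2 = (14^1)^2 ≡ 14^2 = 196 ≡ 9 (mod 17)
14^3 = 14^2 · 14^1 ≡ 9 · 14 ≡ 7 (mod 17).

7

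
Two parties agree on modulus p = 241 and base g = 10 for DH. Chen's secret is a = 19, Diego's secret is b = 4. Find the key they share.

Chen sends A = g^a mod p = 10^19 mod 241.
10^1 ≡ 10 (mod 241)
10^2 = (10^1)^2 ≡ 10^2 = 100 ≡ 100 (mod 241)
10^4 = (10^2)^2 ≡ 100^2 = 10000 ≡ 119 (mod 241)
10^8 = (10^4)^2 ≡ 119^2 = 14161 ≡ 183 (mod 241)
10^16 = (10^8)^2 ≡ 183^2 = 33489 ≡ 231 (mod 241)
10^19 = 10^16 · 10^2 · 10^1 ≡ 231 · 100 · 10 ≡ 122 (mod 241).
So A = 122. Diego then computes K = A^b mod p = 122^4 mod 241.
122^1 ≡ 122 (mod 241)
122^2 = (122^1)^2 ≡ 122^2 = 14884 ≡ 183 (mod 241)
122^4 = (122^2)^2 ≡ 183^2 = 33489 ≡ 231 (mod 241)

231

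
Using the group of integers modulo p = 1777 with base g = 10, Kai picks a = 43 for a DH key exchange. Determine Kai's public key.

903

Public value = 10^{43} \pmod{1777}.
10^1 ≡ 10 (mod 1777)
10^2 = (10^1)^2 ≡ 10^2 = 100 ≡ 100 (mod 1777)
10^4 = (10^2)^2 ≡ 100^2 = 10000 ≡ 1115 (mod 1777)
10^8 = (10^4)^2 ≡ 1115^2 = 1243225 ≡ 1102 (mod 1777)
10^16 = (10^8)^2 ≡ 1102^2 = 1214404 ≡ 713 (mod 1777)
10^32 = (10^16)^2 ≡ 713^2 = 508369 ≡ 147 (mod 1777)
10^43 = 10^32 · 10^8 · 10^2 · 10^1 ≡ 147 · 1102 · 100 · 10 ≡ 903 (mod 1777).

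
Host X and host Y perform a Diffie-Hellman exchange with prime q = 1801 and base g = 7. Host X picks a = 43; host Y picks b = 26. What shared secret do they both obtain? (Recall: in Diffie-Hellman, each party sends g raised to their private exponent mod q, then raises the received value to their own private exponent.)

Host Y sends B = g^b mod q = 7^26 mod 1801.
7^1 ≡ 7 (mod 1801)
7^2 = (7^1)^2 ≡ 7^2 = 49 ≡ 49 (mod 1801)
7^4 = (7^2)^2 ≡ 49^2 = 2401 ≡ 600 (mod 1801)
7^8 = (7^4)^2 ≡ 600^2 = 360000 ≡ 1601 (mod 1801)
7^16 = (7^8)^2 ≡ 1601^2 = 2563201 ≡ 378 (mod 1801)
7^26 = 7^16 · 7^8 · 7^2 ≡ 378 · 1601 · 49 ≡ 257 (mod 1801).
So B = 257. Host X then computes K = B^a mod q = 257^43 mod 1801.
257^1 ≡ 257 (mod 1801)
257^2 = (257^1)^2 ≡ 257^2 = 66049 ≡ 1213 (mod 1801)
257^4 = (257^2)^2 ≡ 1213^2 = 1471369 ≡ 1753 (mod 1801)
257^8 = (257^4)^2 ≡ 1753^2 = 3073009 ≡ 503 (mod 1801)
257^16 = (257^8)^2 ≡ 503^2 = 253009 ≡ 869 (mod 1801)
257^32 = (257^16)^2 ≡ 869^2 = 755161 ≡ 542 (mod 1801)
257^43 = 257^32 · 257^8 · 257^2 · 257^1 ≡ 542 · 503 · 1213 · 257 ≡ 1738 (mod 1801).

1738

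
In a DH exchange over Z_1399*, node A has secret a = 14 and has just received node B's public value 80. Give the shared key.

331

Shared key K = 80^14 mod 1399.
80^1 ≡ 80 (mod 1399)
80^2 = (80^1)^2 ≡ 80^2 = 6400 ≡ 804 (mod 1399)
80^4 = (80^2)^2 ≡ 804^2 = 646416 ≡ 78 (mod 1399)
80^8 = (80^4)^2 ≡ 78^2 = 6084 ≡ 488 (mod 1399)
80^14 = 80^8 · 80^4 · 80^2 ≡ 488 · 78 · 804 ≡ 331 (mod 1399).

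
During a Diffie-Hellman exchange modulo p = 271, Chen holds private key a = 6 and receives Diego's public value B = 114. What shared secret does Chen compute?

169

Shared key K = 114^6 mod 271.
114^1 ≡ 114 (mod 271)
114^2 = (114^1)^2 ≡ 114^2 = 12996 ≡ 259 (mod 271)
114^4 = (114^2)^2 ≡ 259^2 = 67081 ≡ 144 (mod 271)
114^6 = 114^4 · 114^2 ≡ 144 · 259 ≡ 169 (mod 271).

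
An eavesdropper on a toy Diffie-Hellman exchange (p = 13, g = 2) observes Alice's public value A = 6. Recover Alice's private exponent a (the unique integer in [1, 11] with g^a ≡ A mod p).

5

Try successive powers of 2 modulo 13:
2^1 ≡ 2
2^2 ≡ 4
2^3 ≡ 8
2^4 ≡ 3
2^5 ≡ 6
Found: a = 5.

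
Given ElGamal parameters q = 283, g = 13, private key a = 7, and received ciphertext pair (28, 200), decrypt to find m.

14

Shared mask s = c₁^a mod q = 28^7 mod 283.
28^1 ≡ 28 (mod 283)
28^2 = (28^1)^2 ≡ 28^2 = 784 ≡ 218 (mod 283)
28^4 = (28^2)^2 ≡ 218^2 = 47524 ≡ 263 (mod 283)
28^7 = 28^4 · 28^2 · 28^1 ≡ 263 · 218 · 28 ≡ 176 (mod 283).
So s = 176; s⁻¹ ≡ 201 (mod 283).
m = c₂ · s⁻¹ mod 283 = 200 · 201 mod 283 = 14.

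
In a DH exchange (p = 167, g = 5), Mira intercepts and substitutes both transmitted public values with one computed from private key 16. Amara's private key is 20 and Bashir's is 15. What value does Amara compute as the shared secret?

Amara receives Mira's public value M = 5^16 mod 167 instead of the honest one.
5^1 ≡ 5 (mod 167)
5^2 = (5^1)^2 ≡ 5^2 = 25 ≡ 25 (mod 167)
5^4 = (5^2)^2 ≡ 25^2 = 625 ≡ 124 (mod 167)
5^8 = (5^4)^2 ≡ 124^2 = 15376 ≡ 12 (mod 167)
5^16 = (5^8)^2 ≡ 12^2 = 144 ≡ 144 (mod 167)
So M = 144. Amara computes K = M^20 mod 167.
144^1 ≡ 144 (mod 167)
144^2 = (144^1)^2 ≡ 144^2 = 20736 ≡ 28 (mod 167)
144^4 = (144^2)^2 ≡ 28^2 = 784 ≡ 116 (mod 167)
144^8 = (144^4)^2 ≡ 116^2 = 13456 ≡ 96 (mod 167)
144^16 = (144^8)^2 ≡ 96^2 = 9216 ≡ 31 (mod 167)
144^20 = 144^16 · 144^4 ≡ 31 · 116 ≡ 89 (mod 167).

89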